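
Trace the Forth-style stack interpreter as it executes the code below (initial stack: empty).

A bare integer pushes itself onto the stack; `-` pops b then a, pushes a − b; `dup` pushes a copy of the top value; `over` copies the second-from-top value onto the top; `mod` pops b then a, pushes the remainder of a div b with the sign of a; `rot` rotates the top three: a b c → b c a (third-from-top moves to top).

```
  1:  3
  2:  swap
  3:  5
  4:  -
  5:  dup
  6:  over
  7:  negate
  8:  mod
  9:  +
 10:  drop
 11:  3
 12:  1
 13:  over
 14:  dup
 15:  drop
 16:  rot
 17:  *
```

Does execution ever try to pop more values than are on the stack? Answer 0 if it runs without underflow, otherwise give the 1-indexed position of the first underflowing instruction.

2

3 : [3]
swap  — needs 2 operands, stack has 1 → underflow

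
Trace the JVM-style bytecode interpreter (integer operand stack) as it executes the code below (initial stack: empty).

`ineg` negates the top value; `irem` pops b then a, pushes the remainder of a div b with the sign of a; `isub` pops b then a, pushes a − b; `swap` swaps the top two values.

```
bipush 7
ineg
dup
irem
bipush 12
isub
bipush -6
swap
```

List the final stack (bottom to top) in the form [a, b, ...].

[-6, -12]

bipush 7  -> [7]
ineg      -> [-7]
dup       -> [-7, -7]
irem      -> [0]
bipush 12 -> [0, 12]
isub      -> [-12]
bipush -6 -> [-12, -6]
swap      -> [-6, -12]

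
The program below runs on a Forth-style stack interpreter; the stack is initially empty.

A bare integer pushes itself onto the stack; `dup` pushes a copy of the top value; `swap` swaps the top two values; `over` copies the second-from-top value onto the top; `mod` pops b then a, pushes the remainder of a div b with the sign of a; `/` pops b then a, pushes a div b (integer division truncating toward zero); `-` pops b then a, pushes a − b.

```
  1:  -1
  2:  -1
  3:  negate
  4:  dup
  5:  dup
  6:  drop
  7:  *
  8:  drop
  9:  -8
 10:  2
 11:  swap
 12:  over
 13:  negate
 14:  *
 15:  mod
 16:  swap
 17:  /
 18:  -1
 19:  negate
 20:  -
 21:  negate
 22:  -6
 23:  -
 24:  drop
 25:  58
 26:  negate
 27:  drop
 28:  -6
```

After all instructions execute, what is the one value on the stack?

-6

-1     -> [-1]
-1     -> [-1, -1]
negate -> [-1, 1]
dup    -> [-1, 1, 1]
dup    -> [-1, 1, 1, 1]
drop   -> [-1, 1, 1]
*      -> [-1, 1]
drop   -> [-1]
-8     -> [-1, -8]
2      -> [-1, -8, 2]
swap   -> [-1, 2, -8]
over   -> [-1, 2, -8, 2]
negate -> [-1, 2, -8, -2]
*      -> [-1, 2, 16]
mod    -> [-1, 2]
swap   -> [2, -1]
/      -> [-2]
-1     -> [-2, -1]
negate -> [-2, 1]
-      -> [-3]
negate -> [3]
-6     -> [3, -6]
-      -> [9]
drop   -> []
58     -> [58]
negate -> [-58]
drop   -> []
-6     -> [-6]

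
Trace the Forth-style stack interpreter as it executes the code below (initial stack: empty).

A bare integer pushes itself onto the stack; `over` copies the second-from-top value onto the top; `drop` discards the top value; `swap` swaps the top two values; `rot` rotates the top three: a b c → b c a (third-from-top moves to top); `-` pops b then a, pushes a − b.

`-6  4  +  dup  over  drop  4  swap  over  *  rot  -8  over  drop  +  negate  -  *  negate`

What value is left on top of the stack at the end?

72

-6     : -6
4      : -6 4
+      : -2
dup    : -2 -2
over   : -2 -2 -2
drop   : -2 -2
4      : -2 -2 4
swap   : -2 4 -2
over   : -2 4 -2 4
*      : -2 4 -8
rot    : 4 -8 -2
-8     : 4 -8 -2 -8
over   : 4 -8 -2 -8 -2
drop   : 4 -8 -2 -8
+      : 4 -8 -10
negate : 4 -8 10
-      : 4 -18
*      : -72
negate : 72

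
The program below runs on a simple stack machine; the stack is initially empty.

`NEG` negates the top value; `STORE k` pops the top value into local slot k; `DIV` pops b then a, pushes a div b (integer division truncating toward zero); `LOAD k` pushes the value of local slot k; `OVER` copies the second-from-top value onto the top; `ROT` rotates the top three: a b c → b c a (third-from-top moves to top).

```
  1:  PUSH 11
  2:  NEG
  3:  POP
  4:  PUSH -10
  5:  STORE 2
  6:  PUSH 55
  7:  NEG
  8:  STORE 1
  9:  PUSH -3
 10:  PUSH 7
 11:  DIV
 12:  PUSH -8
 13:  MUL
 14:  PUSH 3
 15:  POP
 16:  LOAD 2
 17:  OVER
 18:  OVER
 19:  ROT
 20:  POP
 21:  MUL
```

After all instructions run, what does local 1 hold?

-55

PUSH 11   11
NEG       -11
POP       (empty)
PUSH -10  -10
STORE 2   (empty)
PUSH 55   55
NEG       -55
STORE 1   (empty)
PUSH -3   -3
PUSH 7    -3 7
DIV       0
PUSH -8   0 -8
MUL       0
PUSH 3    0 3
POP       0
LOAD 2    0 -10
OVER      0 -10 0
OVER      0 -10 0 -10
ROT       0 0 -10 -10
POP       0 0 -10
MUL       0 0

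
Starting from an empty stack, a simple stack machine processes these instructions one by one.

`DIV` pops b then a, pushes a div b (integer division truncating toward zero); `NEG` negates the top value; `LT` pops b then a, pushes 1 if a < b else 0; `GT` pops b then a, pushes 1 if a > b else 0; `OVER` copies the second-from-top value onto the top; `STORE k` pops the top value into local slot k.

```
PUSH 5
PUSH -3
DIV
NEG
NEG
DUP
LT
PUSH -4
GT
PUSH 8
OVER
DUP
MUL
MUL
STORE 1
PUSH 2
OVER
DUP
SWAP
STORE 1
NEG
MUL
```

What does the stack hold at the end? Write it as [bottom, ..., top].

[1, -2]

PUSH 5  → [5]
PUSH -3 → [5, -3]
DIV     → [-1]
NEG     → [1]
NEG     → [-1]
DUP     → [-1, -1]
LT      → [0]
PUSH -4 → [0, -4]
GT      → [1]
PUSH 8  → [1, 8]
OVER    → [1, 8, 1]
DUP     → [1, 8, 1, 1]
MUL     → [1, 8, 1]
MUL     → [1, 8]
STORE 1 → [1]
PUSH 2  → [1, 2]
OVER    → [1, 2, 1]
DUP     → [1, 2, 1, 1]
SWAP    → [1, 2, 1, 1]
STORE 1 → [1, 2, 1]
NEG     → [1, 2, -1]
MUL     → [1, -2]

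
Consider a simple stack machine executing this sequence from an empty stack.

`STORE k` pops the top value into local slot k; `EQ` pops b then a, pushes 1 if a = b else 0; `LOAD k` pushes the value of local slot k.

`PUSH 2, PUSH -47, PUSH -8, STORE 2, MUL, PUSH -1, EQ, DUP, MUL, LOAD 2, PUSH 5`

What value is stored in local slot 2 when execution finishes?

-8

PUSH 2    [2]
PUSH -47  [2, -47]
PUSH -8   [2, -47, -8]
STORE 2   [2, -47]
MUL       [-94]
PUSH -1   [-94, -1]
EQ        [0]
DUP       [0, 0]
MUL       [0]
LOAD 2    [0, -8]
PUSH 5    [0, -8, 5]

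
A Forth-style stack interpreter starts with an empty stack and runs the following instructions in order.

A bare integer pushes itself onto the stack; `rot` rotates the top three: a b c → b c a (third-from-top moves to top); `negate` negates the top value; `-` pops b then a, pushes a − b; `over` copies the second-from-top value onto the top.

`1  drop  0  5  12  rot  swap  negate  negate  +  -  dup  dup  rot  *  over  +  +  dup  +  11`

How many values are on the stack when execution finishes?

2

1      : 1
drop   : (empty)
0      : 0
5      : 0 5
12     : 0 5 12
rot    : 5 12 0
swap   : 5 0 12
negate : 5 0 -12
negate : 5 0 12
+      : 5 12
-      : -7
dup    : -7 -7
dup    : -7 -7 -7
rot    : -7 -7 -7
*      : -7 49
over   : -7 49 -7
+      : -7 42
+      : 35
dup    : 35 35
+      : 70
11     : 70 11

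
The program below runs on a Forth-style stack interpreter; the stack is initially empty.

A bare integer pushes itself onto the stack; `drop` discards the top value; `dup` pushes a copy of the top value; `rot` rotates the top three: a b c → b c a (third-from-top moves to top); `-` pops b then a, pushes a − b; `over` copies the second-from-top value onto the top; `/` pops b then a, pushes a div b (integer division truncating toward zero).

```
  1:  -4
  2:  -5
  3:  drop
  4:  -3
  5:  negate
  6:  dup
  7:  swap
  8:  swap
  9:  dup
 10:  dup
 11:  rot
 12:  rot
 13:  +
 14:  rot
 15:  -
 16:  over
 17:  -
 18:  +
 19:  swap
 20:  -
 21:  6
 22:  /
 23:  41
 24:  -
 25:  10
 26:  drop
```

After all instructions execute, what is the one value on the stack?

-4     -> [-4]
-5     -> [-4, -5]
drop   -> [-4]
-3     -> [-4, -3]
negate -> [-4, 3]
dup    -> [-4, 3, 3]
swap   -> [-4, 3, 3]
swap   -> [-4, 3, 3]
dup    -> [-4, 3, 3, 3]
dup    -> [-4, 3, 3, 3, 3]
rot    -> [-4, 3, 3, 3, 3]
rot    -> [-4, 3, 3, 3, 3]
+      -> [-4, 3, 3, 6]
rot    -> [-4, 3, 6, 3]
-      -> [-4, 3, 3]
over   -> [-4, 3, 3, 3]
-      -> [-4, 3, 0]
+      -> [-4, 3]
swap   -> [3, -4]
-      -> [7]
6      -> [7, 6]
/      -> [1]
41     -> [1, 41]
-      -> [-40]
10     -> [-40, 10]
drop   -> [-40]

-40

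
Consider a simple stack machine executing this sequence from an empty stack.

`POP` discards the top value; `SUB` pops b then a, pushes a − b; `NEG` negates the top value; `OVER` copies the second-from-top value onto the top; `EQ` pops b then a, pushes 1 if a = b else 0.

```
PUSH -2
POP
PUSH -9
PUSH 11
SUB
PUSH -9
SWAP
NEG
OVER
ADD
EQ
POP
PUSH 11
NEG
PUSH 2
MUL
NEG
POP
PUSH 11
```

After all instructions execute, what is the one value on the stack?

11

PUSH -2  [-2]
POP      []
PUSH -9  [-9]
PUSH 11  [-9, 11]
SUB      [-20]
PUSH -9  [-20, -9]
SWAP     [-9, -20]
NEG      [-9, 20]
OVER     [-9, 20, -9]
ADD      [-9, 11]
EQ       [0]
POP      []
PUSH 11  [11]
NEG      [-11]
PUSH 2   [-11, 2]
MUL      [-22]
NEG      [22]
POP      []
PUSH 11  [11]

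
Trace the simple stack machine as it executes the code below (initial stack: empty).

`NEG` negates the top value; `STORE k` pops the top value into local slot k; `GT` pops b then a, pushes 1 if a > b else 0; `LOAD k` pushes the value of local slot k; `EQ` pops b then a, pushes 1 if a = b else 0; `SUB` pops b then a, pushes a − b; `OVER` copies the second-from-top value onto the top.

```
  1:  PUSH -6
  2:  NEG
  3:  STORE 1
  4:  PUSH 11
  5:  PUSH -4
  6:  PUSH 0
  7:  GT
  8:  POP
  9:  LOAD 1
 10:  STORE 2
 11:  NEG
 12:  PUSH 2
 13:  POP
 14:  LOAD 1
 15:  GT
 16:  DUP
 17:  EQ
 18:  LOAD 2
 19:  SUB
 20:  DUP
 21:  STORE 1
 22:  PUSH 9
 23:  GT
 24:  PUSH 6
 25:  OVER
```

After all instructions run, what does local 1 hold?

PUSH -6 : -6
NEG     : 6
STORE 1 : (empty)
PUSH 11 : 11
PUSH -4 : 11 -4
PUSH 0  : 11 -4 0
GT      : 11 0
POP     : 11
LOAD 1  : 11 6
STORE 2 : 11
NEG     : -11
PUSH 2  : -11 2
POP     : -11
LOAD 1  : -11 6
GT      : 0
DUP     : 0 0
EQ      : 1
LOAD 2  : 1 6
SUB     : -5
DUP     : -5 -5
STORE 1 : -5
PUSH 9  : -5 9
GT      : 0
PUSH 6  : 0 6
OVER    : 0 6 0

-5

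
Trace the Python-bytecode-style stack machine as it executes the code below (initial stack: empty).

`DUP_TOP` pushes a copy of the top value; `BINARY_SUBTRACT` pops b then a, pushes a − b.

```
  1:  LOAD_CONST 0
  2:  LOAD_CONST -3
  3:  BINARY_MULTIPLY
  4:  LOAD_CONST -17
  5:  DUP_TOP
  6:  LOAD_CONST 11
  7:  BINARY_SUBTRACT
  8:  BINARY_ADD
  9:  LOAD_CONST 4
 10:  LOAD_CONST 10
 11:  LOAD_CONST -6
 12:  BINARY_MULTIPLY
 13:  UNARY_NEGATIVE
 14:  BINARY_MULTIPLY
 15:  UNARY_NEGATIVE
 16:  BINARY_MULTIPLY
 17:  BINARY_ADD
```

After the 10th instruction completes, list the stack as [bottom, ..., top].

[0, -45, 4, 10]

LOAD_CONST 0    -> [0]
LOAD_CONST -3   -> [0, -3]
BINARY_MULTIPLY -> [0]
LOAD_CONST -17  -> [0, -17]
DUP_TOP         -> [0, -17, -17]
LOAD_CONST 11   -> [0, -17, -17, 11]
BINARY_SUBTRACT -> [0, -17, -28]
BINARY_ADD      -> [0, -45]
LOAD_CONST 4    -> [0, -45, 4]
LOAD_CONST 10   -> [0, -45, 4, 10]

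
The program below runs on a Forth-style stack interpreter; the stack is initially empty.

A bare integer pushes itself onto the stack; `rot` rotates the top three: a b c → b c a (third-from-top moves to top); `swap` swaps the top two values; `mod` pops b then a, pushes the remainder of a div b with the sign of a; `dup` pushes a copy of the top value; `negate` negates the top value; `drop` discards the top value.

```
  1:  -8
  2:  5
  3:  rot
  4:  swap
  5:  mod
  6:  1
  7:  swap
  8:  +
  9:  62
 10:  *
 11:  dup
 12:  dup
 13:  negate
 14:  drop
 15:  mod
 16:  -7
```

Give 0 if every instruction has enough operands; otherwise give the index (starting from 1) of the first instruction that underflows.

3

-8 -> [-8]
5  -> [-8, 5]
rot  — needs 3 operands, stack has 2 → underflow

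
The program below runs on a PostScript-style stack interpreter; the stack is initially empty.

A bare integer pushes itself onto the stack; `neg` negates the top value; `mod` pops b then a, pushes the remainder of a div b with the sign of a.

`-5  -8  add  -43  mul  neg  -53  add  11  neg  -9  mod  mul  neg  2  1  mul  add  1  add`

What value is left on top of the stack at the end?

-1221

-5  : -5
-8  : -5 -8
add : -13
-43 : -13 -43
mul : 559
neg : -559
-53 : -559 -53
add : -612
11  : -612 11
neg : -612 -11
-9  : -612 -11 -9
mod : -612 -2
mul : 1224
neg : -1224
2   : -1224 2
1   : -1224 2 1
mul : -1224 2
add : -1222
1   : -1222 1
add : -1221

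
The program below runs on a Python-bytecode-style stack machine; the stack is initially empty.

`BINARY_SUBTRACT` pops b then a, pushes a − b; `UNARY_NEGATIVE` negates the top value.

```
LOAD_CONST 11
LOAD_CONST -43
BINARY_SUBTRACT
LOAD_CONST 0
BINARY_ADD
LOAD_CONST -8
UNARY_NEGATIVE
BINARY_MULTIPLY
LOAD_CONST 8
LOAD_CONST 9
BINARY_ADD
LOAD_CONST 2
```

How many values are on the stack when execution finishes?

LOAD_CONST 11   : 11
LOAD_CONST -43  : 11 -43
BINARY_SUBTRACT : 54
LOAD_CONST 0    : 54 0
BINARY_ADD      : 54
LOAD_CONST -8   : 54 -8
UNARY_NEGATIVE  : 54 8
BINARY_MULTIPLY : 432
LOAD_CONST 8    : 432 8
LOAD_CONST 9    : 432 8 9
BINARY_ADD      : 432 17
LOAD_CONST 2    : 432 17 2

3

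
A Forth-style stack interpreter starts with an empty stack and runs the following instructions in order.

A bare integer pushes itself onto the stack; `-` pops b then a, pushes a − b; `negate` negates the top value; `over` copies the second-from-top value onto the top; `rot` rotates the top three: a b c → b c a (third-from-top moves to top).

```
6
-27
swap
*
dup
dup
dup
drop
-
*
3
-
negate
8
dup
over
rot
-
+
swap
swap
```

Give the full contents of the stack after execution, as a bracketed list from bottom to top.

6      → [6]
-27    → [6, -27]
swap   → [-27, 6]
*      → [-162]
dup    → [-162, -162]
dup    → [-162, -162, -162]
dup    → [-162, -162, -162, -162]
drop   → [-162, -162, -162]
-      → [-162, 0]
*      → [0]
3      → [0, 3]
-      → [-3]
negate → [3]
8      → [3, 8]
dup    → [3, 8, 8]
over   → [3, 8, 8, 8]
rot    → [3, 8, 8, 8]
-      → [3, 8, 0]
+      → [3, 8]
swap   → [8, 3]
swap   → [3, 8]

[3, 8]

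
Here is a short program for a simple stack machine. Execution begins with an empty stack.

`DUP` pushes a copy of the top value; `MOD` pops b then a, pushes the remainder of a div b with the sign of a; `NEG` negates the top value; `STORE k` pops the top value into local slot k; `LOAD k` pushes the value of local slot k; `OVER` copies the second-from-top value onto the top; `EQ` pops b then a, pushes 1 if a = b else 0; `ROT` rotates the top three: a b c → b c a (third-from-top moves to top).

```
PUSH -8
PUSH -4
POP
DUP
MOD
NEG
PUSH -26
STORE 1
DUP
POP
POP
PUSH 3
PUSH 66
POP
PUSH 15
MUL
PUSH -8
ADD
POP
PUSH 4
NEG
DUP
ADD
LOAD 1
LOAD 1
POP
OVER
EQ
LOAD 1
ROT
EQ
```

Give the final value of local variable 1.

-26

PUSH -8  : [-8]
PUSH -4  : [-8, -4]
POP      : [-8]
DUP      : [-8, -8]
MOD      : [0]
NEG      : [0]
PUSH -26 : [0, -26]
STORE 1  : [0]
DUP      : [0, 0]
POP      : [0]
POP      : []
PUSH 3   : [3]
PUSH 66  : [3, 66]
POP      : [3]
PUSH 15  : [3, 15]
MUL      : [45]
PUSH -8  : [45, -8]
ADD      : [37]
POP      : []
PUSH 4   : [4]
NEG      : [-4]
DUP      : [-4, -4]
ADD      : [-8]
LOAD 1   : [-8, -26]
LOAD 1   : [-8, -26, -26]
POP      : [-8, -26]
OVER     : [-8, -26, -8]
EQ       : [-8, 0]
LOAD 1   : [-8, 0, -26]
ROT      : [0, -26, -8]
EQ       : [0, 0]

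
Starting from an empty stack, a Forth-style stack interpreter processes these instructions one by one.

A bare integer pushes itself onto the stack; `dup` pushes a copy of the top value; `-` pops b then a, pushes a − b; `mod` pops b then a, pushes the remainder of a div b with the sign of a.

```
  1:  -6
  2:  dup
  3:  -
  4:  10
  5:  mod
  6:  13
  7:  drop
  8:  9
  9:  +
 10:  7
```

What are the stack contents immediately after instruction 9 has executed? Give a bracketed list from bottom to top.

-6   : [-6]
dup  : [-6, -6]
-    : [0]
10   : [0, 10]
mod  : [0]
13   : [0, 13]
drop : [0]
9    : [0, 9]
+    : [9]

[9]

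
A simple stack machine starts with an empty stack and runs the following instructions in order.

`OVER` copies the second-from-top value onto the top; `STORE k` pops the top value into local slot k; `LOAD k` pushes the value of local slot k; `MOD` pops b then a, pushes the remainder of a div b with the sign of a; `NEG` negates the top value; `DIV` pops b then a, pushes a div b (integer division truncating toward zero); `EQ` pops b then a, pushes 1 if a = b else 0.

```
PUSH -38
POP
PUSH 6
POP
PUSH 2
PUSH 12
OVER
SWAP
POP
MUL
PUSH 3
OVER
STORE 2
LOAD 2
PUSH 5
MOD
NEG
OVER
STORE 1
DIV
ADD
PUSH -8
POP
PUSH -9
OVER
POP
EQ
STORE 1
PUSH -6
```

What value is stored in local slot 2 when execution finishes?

PUSH -38 → -38
POP      → (empty)
PUSH 6   → 6
POP      → (empty)
PUSH 2   → 2
PUSH 12  → 2 12
OVER     → 2 12 2
SWAP     → 2 2 12
POP      → 2 2
MUL      → 4
PUSH 3   → 4 3
OVER     → 4 3 4
STORE 2  → 4 3
LOAD 2   → 4 3 4
PUSH 5   → 4 3 4 5
MOD      → 4 3 4
NEG      → 4 3 -4
OVER     → 4 3 -4 3
STORE 1  → 4 3 -4
DIV      → 4 0
ADD      → 4
PUSH -8  → 4 -8
POP      → 4
PUSH -9  → 4 -9
OVER     → 4 -9 4
POP      → 4 -9
EQ       → 0
STORE 1  → (empty)
PUSH -6  → -6

4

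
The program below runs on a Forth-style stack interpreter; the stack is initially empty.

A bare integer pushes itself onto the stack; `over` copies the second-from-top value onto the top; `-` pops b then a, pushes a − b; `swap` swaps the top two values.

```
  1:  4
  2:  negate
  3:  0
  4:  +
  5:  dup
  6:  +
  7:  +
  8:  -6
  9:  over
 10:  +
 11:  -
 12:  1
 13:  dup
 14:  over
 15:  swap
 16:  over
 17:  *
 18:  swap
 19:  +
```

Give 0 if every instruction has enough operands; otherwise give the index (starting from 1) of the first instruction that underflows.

7

4      -> [4]
negate -> [-4]
0      -> [-4, 0]
+      -> [-4]
dup    -> [-4, -4]
+      -> [-8]
+  — needs 2 operands, stack has 1 → underflow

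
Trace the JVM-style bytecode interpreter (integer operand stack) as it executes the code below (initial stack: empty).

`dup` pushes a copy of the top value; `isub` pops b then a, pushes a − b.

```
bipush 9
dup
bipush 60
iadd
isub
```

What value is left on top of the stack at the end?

-60

bipush 9  -> 9
dup       -> 9 9
bipush 60 -> 9 9 60
iadd      -> 9 69
isub      -> -60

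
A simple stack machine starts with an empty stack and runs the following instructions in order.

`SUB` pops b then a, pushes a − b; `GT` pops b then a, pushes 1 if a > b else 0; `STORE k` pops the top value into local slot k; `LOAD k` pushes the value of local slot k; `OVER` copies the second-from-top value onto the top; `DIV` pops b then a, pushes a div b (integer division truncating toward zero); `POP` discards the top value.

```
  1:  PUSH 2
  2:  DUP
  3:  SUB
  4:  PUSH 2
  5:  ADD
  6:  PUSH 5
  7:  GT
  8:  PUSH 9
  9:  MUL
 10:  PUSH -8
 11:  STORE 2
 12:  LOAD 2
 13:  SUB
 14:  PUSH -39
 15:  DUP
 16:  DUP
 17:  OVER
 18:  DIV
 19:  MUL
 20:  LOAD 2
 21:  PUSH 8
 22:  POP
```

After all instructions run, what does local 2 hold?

-8

PUSH 2   → [2]
DUP      → [2, 2]
SUB      → [0]
PUSH 2   → [0, 2]
ADD      → [2]
PUSH 5   → [2, 5]
GT       → [0]
PUSH 9   → [0, 9]
MUL      → [0]
PUSH -8  → [0, -8]
STORE 2  → [0]
LOAD 2   → [0, -8]
SUB      → [8]
PUSH -39 → [8, -39]
DUP      → [8, -39, -39]
DUP      → [8, -39, -39, -39]
OVER     → [8, -39, -39, -39, -39]
DIV      → [8, -39, -39, 1]
MUL      → [8, -39, -39]
LOAD 2   → [8, -39, -39, -8]
PUSH 8   → [8, -39, -39, -8, 8]
POP      → [8, -39, -39, -8]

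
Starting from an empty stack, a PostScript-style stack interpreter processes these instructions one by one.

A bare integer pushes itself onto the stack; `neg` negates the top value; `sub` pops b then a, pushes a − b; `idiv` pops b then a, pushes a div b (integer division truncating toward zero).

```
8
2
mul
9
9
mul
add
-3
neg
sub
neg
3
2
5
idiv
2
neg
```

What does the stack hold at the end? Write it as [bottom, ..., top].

8     8
2     8 2
mul   16
9     16 9
9     16 9 9
mul   16 81
add   97
-3    97 -3
neg   97 3
sub   94
neg   -94
3     -94 3
2     -94 3 2
5     -94 3 2 5
idiv  -94 3 0
2     -94 3 0 2
neg   -94 3 0 -2

[-94, 3, 0, -2]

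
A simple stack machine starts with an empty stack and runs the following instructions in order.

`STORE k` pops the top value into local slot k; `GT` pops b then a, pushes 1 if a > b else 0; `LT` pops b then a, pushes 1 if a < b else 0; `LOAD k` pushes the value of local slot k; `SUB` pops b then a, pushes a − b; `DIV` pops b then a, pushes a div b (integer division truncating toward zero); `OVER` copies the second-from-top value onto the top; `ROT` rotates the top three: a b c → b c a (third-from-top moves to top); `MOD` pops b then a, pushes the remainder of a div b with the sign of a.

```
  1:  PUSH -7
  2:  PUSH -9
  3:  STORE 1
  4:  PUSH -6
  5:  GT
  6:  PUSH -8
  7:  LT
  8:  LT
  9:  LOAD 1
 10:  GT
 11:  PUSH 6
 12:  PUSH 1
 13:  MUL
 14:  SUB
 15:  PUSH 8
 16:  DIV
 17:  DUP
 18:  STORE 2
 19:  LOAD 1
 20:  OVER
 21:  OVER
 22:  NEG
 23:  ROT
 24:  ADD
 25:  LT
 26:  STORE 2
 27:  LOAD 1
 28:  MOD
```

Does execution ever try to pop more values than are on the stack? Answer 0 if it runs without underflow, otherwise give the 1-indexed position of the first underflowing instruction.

PUSH -7 : [-7]
PUSH -9 : [-7, -9]
STORE 1 : [-7]
PUSH -6 : [-7, -6]
GT      : [0]
PUSH -8 : [0, -8]
LT      : [0]
LT  — needs 2 operands, stack has 1 → underflow

8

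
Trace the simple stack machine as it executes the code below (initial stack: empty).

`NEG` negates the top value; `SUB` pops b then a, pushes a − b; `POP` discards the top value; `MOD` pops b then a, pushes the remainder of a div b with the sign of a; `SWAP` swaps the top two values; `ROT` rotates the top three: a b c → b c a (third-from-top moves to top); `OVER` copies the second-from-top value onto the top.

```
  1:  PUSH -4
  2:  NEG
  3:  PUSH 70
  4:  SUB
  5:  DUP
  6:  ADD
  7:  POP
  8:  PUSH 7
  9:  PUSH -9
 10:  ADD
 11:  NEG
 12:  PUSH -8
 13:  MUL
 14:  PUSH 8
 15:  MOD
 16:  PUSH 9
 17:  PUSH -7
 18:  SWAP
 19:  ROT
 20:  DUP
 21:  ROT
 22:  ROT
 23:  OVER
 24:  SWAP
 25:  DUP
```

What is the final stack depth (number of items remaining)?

6

PUSH -4  -4
NEG      4
PUSH 70  4 70
SUB      -66
DUP      -66 -66
ADD      -132
POP      (empty)
PUSH 7   7
PUSH -9  7 -9
ADD      -2
NEG      2
PUSH -8  2 -8
MUL      -16
PUSH 8   -16 8
MOD      0
PUSH 9   0 9
PUSH -7  0 9 -7
SWAP     0 -7 9
ROT      -7 9 0
DUP      -7 9 0 0
ROT      -7 0 0 9
ROT      -7 0 9 0
OVER     -7 0 9 0 9
SWAP     -7 0 9 9 0
DUP      -7 0 9 9 0 0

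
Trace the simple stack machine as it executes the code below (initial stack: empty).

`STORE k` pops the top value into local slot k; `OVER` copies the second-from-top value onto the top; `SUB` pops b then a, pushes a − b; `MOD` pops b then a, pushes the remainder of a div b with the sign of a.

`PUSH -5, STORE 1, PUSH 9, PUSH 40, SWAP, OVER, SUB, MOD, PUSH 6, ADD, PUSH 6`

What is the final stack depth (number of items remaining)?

PUSH -5  [-5]
STORE 1  []
PUSH 9   [9]
PUSH 40  [9, 40]
SWAP     [40, 9]
OVER     [40, 9, 40]
SUB      [40, -31]
MOD      [9]
PUSH 6   [9, 6]
ADD      [15]
PUSH 6   [15, 6]

2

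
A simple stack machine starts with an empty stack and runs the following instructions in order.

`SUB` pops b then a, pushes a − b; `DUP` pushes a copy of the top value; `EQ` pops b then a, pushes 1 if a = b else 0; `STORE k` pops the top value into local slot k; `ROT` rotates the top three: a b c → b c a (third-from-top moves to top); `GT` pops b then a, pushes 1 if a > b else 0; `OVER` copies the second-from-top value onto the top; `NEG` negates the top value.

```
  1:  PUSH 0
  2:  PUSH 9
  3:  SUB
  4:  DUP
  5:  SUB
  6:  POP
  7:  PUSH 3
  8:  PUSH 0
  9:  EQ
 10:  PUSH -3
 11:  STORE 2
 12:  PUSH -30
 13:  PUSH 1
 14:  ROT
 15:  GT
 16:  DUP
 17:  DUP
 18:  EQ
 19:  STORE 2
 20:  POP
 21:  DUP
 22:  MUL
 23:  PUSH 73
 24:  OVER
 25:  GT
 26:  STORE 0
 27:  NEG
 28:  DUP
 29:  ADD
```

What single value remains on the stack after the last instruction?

-1800

PUSH 0   → 0
PUSH 9   → 0 9
SUB      → -9
DUP      → -9 -9
SUB      → 0
POP      → (empty)
PUSH 3   → 3
PUSH 0   → 3 0
EQ       → 0
PUSH -3  → 0 -3
STORE 2  → 0
PUSH -30 → 0 -30
PUSH 1   → 0 -30 1
ROT      → -30 1 0
GT       → -30 1
DUP      → -30 1 1
DUP      → -30 1 1 1
EQ       → -30 1 1
STORE 2  → -30 1
POP      → -30
DUP      → -30 -30
MUL      → 900
PUSH 73  → 900 73
OVER     → 900 73 900
GT       → 900 0
STORE 0  → 900
NEG      → -900
DUP      → -900 -900
ADD      → -1800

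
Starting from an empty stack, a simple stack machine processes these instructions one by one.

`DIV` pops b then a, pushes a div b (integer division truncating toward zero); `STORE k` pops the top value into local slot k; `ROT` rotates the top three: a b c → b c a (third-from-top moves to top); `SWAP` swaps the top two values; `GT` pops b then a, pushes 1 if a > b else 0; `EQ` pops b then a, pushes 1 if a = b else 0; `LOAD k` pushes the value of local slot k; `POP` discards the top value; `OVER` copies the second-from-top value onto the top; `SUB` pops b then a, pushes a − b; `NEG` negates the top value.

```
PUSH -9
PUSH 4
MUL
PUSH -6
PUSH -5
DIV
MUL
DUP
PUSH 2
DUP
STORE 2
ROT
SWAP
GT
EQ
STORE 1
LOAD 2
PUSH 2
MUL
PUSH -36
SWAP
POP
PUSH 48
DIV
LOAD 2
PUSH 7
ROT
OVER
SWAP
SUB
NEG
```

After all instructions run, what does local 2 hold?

PUSH -9   -9
PUSH 4    -9 4
MUL       -36
PUSH -6   -36 -6
PUSH -5   -36 -6 -5
DIV       -36 1
MUL       -36
DUP       -36 -36
PUSH 2    -36 -36 2
DUP       -36 -36 2 2
STORE 2   -36 -36 2
ROT       -36 2 -36
SWAP      -36 -36 2
GT        -36 0
EQ        0
STORE 1   (empty)
LOAD 2    2
PUSH 2    2 2
MUL       4
PUSH -36  4 -36
SWAP      -36 4
POP       -36
PUSH 48   -36 48
DIV       0
LOAD 2    0 2
PUSH 7    0 2 7
ROT       2 7 0
OVER      2 7 0 7
SWAP      2 7 7 0
SUB       2 7 7
NEG       2 7 -7

2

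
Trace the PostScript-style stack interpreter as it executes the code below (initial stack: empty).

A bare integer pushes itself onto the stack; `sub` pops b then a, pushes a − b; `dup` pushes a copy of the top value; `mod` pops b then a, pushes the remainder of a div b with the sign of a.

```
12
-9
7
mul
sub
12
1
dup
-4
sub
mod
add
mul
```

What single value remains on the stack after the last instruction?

12  → [12]
-9  → [12, -9]
7   → [12, -9, 7]
mul → [12, -63]
sub → [75]
12  → [75, 12]
1   → [75, 12, 1]
dup → [75, 12, 1, 1]
-4  → [75, 12, 1, 1, -4]
sub → [75, 12, 1, 5]
mod → [75, 12, 1]
add → [75, 13]
mul → [975]

975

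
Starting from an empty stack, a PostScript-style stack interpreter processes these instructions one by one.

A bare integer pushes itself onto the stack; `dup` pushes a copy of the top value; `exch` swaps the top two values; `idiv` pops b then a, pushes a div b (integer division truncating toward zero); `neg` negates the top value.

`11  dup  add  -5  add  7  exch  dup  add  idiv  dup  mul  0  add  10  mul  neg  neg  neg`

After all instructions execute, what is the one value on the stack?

11   → 11
dup  → 11 11
add  → 22
-5   → 22 -5
add  → 17
7    → 17 7
exch → 7 17
dup  → 7 17 17
add  → 7 34
idiv → 0
dup  → 0 0
mul  → 0
0    → 0 0
add  → 0
10   → 0 10
mul  → 0
neg  → 0
neg  → 0
neg  → 0

0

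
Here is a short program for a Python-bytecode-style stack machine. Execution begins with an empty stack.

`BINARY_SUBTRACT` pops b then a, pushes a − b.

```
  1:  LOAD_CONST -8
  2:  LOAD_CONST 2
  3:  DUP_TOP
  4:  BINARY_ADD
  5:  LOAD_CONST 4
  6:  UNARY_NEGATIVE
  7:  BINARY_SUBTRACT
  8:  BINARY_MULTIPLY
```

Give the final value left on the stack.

LOAD_CONST -8   → [-8]
LOAD_CONST 2    → [-8, 2]
DUP_TOP         → [-8, 2, 2]
BINARY_ADD      → [-8, 4]
LOAD_CONST 4    → [-8, 4, 4]
UNARY_NEGATIVE  → [-8, 4, -4]
BINARY_SUBTRACT → [-8, 8]
BINARY_MULTIPLY → [-64]

-64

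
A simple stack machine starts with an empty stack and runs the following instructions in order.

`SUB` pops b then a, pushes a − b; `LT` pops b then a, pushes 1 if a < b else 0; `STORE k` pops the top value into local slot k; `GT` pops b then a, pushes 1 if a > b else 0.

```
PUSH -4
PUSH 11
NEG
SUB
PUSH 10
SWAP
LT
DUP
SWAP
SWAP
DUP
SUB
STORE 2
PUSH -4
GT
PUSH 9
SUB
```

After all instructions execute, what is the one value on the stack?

PUSH -4 : [-4]
PUSH 11 : [-4, 11]
NEG     : [-4, -11]
SUB     : [7]
PUSH 10 : [7, 10]
SWAP    : [10, 7]
LT      : [0]
DUP     : [0, 0]
SWAP    : [0, 0]
SWAP    : [0, 0]
DUP     : [0, 0, 0]
SUB     : [0, 0]
STORE 2 : [0]
PUSH -4 : [0, -4]
GT      : [1]
PUSH 9  : [1, 9]
SUB     : [-8]

-8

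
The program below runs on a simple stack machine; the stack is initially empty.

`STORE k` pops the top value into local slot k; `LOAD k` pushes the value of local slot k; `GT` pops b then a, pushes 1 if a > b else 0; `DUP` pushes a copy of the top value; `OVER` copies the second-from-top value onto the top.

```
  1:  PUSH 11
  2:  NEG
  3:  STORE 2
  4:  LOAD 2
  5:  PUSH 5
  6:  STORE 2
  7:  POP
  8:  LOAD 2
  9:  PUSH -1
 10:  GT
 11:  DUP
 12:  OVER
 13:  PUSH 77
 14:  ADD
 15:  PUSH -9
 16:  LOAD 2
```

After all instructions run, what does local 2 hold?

5

PUSH 11 -> 11
NEG     -> -11
STORE 2 -> (empty)
LOAD 2  -> -11
PUSH 5  -> -11 5
STORE 2 -> -11
POP     -> (empty)
LOAD 2  -> 5
PUSH -1 -> 5 -1
GT      -> 1
DUP     -> 1 1
OVER    -> 1 1 1
PUSH 77 -> 1 1 1 77
ADD     -> 1 1 78
PUSH -9 -> 1 1 78 -9
LOAD 2  -> 1 1 78 -9 5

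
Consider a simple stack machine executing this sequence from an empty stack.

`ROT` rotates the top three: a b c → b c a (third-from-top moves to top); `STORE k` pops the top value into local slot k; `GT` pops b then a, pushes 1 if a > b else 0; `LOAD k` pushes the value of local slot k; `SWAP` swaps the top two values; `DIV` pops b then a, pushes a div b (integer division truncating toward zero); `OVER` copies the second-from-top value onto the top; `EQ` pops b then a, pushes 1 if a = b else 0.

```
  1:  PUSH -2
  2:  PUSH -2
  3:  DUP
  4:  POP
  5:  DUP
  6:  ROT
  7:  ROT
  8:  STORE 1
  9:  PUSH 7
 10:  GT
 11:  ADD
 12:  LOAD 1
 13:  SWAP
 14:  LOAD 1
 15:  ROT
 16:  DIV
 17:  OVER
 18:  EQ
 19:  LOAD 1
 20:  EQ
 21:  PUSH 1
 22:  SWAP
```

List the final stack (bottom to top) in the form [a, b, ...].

PUSH -2 → [-2]
PUSH -2 → [-2, -2]
DUP     → [-2, -2, -2]
POP     → [-2, -2]
DUP     → [-2, -2, -2]
ROT     → [-2, -2, -2]
ROT     → [-2, -2, -2]
STORE 1 → [-2, -2]
PUSH 7  → [-2, -2, 7]
GT      → [-2, 0]
ADD     → [-2]
LOAD 1  → [-2, -2]
SWAP    → [-2, -2]
LOAD 1  → [-2, -2, -2]
ROT     → [-2, -2, -2]
DIV     → [-2, 1]
OVER    → [-2, 1, -2]
EQ      → [-2, 0]
LOAD 1  → [-2, 0, -2]
EQ      → [-2, 0]
PUSH 1  → [-2, 0, 1]
SWAP    → [-2, 1, 0]

[-2, 1, 0]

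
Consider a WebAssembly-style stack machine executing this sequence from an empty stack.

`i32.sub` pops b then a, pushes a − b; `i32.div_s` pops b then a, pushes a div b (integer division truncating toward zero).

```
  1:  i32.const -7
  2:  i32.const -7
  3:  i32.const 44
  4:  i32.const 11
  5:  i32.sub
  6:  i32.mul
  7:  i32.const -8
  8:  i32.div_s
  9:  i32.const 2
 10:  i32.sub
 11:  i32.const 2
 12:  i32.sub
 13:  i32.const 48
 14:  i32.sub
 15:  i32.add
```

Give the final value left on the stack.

-31

i32.const -7 : [-7]
i32.const -7 : [-7, -7]
i32.const 44 : [-7, -7, 44]
i32.const 11 : [-7, -7, 44, 11]
i32.sub      : [-7, -7, 33]
i32.mul      : [-7, -231]
i32.const -8 : [-7, -231, -8]
i32.div_s    : [-7, 28]
i32.const 2  : [-7, 28, 2]
i32.sub      : [-7, 26]
i32.const 2  : [-7, 26, 2]
i32.sub      : [-7, 24]
i32.const 48 : [-7, 24, 48]
i32.sub      : [-7, -24]
i32.add      : [-31]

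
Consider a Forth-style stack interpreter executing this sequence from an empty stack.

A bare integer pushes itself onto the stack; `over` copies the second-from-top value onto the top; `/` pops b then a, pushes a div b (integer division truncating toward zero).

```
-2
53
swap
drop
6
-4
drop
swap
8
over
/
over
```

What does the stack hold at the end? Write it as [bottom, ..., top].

[6, 53, 0, 53]

-2    [-2]
53    [-2, 53]
swap  [53, -2]
drop  [53]
6     [53, 6]
-4    [53, 6, -4]
drop  [53, 6]
swap  [6, 53]
8     [6, 53, 8]
over  [6, 53, 8, 53]
/     [6, 53, 0]
over  [6, 53, 0, 53]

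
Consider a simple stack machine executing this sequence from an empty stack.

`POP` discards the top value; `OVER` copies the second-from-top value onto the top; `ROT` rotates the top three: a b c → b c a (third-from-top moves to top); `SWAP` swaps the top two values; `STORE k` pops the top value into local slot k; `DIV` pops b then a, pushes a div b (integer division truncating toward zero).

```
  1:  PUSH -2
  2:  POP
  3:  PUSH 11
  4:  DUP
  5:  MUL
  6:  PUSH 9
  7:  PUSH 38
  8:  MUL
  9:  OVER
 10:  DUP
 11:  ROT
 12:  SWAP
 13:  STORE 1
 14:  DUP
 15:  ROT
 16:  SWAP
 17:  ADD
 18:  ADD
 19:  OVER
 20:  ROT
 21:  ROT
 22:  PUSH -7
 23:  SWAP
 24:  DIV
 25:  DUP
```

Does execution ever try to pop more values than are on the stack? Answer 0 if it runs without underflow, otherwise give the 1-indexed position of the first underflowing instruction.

0

PUSH -2 : [-2]
POP     : []
PUSH 11 : [11]
DUP     : [11, 11]
MUL     : [121]
PUSH 9  : [121, 9]
PUSH 38 : [121, 9, 38]
MUL     : [121, 342]
OVER    : [121, 342, 121]
DUP     : [121, 342, 121, 121]
ROT     : [121, 121, 121, 342]
SWAP    : [121, 121, 342, 121]
STORE 1 : [121, 121, 342]
DUP     : [121, 121, 342, 342]
ROT     : [121, 342, 342, 121]
SWAP    : [121, 342, 121, 342]
ADD     : [121, 342, 463]
ADD     : [121, 805]
OVER    : [121, 805, 121]
ROT     : [805, 121, 121]
ROT     : [121, 121, 805]
PUSH -7 : [121, 121, 805, -7]
SWAP    : [121, 121, -7, 805]
DIV     : [121, 121, 0]
DUP     : [121, 121, 0, 0]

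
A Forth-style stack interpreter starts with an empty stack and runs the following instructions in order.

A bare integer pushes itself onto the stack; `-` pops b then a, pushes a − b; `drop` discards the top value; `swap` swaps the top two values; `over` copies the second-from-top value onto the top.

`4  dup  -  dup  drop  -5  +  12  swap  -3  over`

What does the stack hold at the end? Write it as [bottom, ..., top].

4    → [4]
dup  → [4, 4]
-    → [0]
dup  → [0, 0]
drop → [0]
-5   → [0, -5]
+    → [-5]
12   → [-5, 12]
swap → [12, -5]
-3   → [12, -5, -3]
over → [12, -5, -3, -5]

[12, -5, -3, -5]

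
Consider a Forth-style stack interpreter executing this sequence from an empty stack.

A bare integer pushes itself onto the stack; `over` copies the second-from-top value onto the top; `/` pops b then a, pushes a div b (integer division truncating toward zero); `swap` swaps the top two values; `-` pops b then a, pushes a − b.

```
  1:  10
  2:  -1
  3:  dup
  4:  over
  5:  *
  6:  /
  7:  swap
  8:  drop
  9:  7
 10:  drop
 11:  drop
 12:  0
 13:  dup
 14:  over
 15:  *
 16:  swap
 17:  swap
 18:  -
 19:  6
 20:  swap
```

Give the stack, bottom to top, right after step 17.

[0, 0]

10   → [10]
-1   → [10, -1]
dup  → [10, -1, -1]
over → [10, -1, -1, -1]
*    → [10, -1, 1]
/    → [10, -1]
swap → [-1, 10]
drop → [-1]
7    → [-1, 7]
drop → [-1]
drop → []
0    → [0]
dup  → [0, 0]
over → [0, 0, 0]
*    → [0, 0]
swap → [0, 0]
swap → [0, 0]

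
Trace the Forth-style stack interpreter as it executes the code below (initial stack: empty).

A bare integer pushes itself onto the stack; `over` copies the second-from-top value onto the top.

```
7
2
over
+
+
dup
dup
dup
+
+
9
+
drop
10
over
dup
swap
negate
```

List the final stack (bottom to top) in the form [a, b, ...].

[16, 10, 16, -16]

7       7
2       7 2
over    7 2 7
+       7 9
+       16
dup     16 16
dup     16 16 16
dup     16 16 16 16
+       16 16 32
+       16 48
9       16 48 9
+       16 57
drop    16
10      16 10
over    16 10 16
dup     16 10 16 16
swap    16 10 16 16
negate  16 10 16 -16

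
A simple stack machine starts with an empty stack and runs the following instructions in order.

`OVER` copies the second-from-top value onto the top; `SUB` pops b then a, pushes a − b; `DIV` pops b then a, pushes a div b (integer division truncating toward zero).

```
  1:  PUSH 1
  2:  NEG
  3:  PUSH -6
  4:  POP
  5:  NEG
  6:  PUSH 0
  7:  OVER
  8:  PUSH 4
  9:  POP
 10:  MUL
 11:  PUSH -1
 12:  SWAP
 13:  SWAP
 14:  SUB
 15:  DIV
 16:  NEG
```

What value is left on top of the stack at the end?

PUSH 1  : 1
NEG     : -1
PUSH -6 : -1 -6
POP     : -1
NEG     : 1
PUSH 0  : 1 0
OVER    : 1 0 1
PUSH 4  : 1 0 1 4
POP     : 1 0 1
MUL     : 1 0
PUSH -1 : 1 0 -1
SWAP    : 1 -1 0
SWAP    : 1 0 -1
SUB     : 1 1
DIV     : 1
NEG     : -1

-1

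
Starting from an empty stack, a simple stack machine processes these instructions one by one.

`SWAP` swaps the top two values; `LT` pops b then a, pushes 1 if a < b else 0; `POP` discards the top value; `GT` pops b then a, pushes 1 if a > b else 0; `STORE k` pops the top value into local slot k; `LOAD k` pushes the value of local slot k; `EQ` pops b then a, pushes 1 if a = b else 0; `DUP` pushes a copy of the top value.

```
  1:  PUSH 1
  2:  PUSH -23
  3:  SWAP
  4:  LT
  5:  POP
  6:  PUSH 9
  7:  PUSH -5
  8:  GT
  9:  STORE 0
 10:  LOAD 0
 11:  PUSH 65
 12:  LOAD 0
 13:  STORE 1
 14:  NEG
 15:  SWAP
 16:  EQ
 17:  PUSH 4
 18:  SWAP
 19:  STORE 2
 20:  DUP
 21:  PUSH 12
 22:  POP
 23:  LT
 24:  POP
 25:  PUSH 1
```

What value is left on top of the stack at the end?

1

PUSH 1   : [1]
PUSH -23 : [1, -23]
SWAP     : [-23, 1]
LT       : [1]
POP      : []
PUSH 9   : [9]
PUSH -5  : [9, -5]
GT       : [1]
STORE 0  : []
LOAD 0   : [1]
PUSH 65  : [1, 65]
LOAD 0   : [1, 65, 1]
STORE 1  : [1, 65]
NEG      : [1, -65]
SWAP     : [-65, 1]
EQ       : [0]
PUSH 4   : [0, 4]
SWAP     : [4, 0]
STORE 2  : [4]
DUP      : [4, 4]
PUSH 12  : [4, 4, 12]
POP      : [4, 4]
LT       : [0]
POP      : []
PUSH 1   : [1]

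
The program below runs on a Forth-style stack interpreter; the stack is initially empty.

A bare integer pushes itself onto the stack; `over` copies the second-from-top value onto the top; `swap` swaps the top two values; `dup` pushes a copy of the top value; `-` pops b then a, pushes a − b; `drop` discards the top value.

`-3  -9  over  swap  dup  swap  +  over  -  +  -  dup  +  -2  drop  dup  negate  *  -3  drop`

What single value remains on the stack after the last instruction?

-900

-3     : -3
-9     : -3 -9
over   : -3 -9 -3
swap   : -3 -3 -9
dup    : -3 -3 -9 -9
swap   : -3 -3 -9 -9
+      : -3 -3 -18
over   : -3 -3 -18 -3
-      : -3 -3 -15
+      : -3 -18
-      : 15
dup    : 15 15
+      : 30
-2     : 30 -2
drop   : 30
dup    : 30 30
negate : 30 -30
*      : -900
-3     : -900 -3
drop   : -900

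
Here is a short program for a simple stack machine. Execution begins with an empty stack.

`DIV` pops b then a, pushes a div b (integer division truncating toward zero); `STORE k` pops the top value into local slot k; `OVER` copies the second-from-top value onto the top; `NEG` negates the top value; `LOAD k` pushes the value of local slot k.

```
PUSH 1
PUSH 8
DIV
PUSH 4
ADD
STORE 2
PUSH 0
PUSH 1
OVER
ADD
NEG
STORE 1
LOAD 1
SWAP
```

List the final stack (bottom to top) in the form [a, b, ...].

[-1, 0]

PUSH 1  -> [1]
PUSH 8  -> [1, 8]
DIV     -> [0]
PUSH 4  -> [0, 4]
ADD     -> [4]
STORE 2 -> []
PUSH 0  -> [0]
PUSH 1  -> [0, 1]
OVER    -> [0, 1, 0]
ADD     -> [0, 1]
NEG     -> [0, -1]
STORE 1 -> [0]
LOAD 1  -> [0, -1]
SWAP    -> [-1, 0]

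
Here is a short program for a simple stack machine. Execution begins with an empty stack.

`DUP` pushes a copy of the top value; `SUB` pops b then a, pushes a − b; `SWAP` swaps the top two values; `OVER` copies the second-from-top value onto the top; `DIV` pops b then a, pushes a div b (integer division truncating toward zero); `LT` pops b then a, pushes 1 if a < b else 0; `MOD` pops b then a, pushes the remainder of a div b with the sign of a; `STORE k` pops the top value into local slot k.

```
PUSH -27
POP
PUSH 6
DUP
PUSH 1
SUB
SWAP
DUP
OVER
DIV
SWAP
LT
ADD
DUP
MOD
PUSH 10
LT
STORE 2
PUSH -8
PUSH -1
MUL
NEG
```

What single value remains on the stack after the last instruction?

PUSH -27 : [-27]
POP      : []
PUSH 6   : [6]
DUP      : [6, 6]
PUSH 1   : [6, 6, 1]
SUB      : [6, 5]
SWAP     : [5, 6]
DUP      : [5, 6, 6]
OVER     : [5, 6, 6, 6]
DIV      : [5, 6, 1]
SWAP     : [5, 1, 6]
LT       : [5, 1]
ADD      : [6]
DUP      : [6, 6]
MOD      : [0]
PUSH 10  : [0, 10]
LT       : [1]
STORE 2  : []
PUSH -8  : [-8]
PUSH -1  : [-8, -1]
MUL      : [8]
NEG      : [-8]

-8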